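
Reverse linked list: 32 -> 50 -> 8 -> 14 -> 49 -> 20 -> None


Step 1: curr=32, set curr.next=prev(None) | reversed so far: 32
Step 2: curr=50, set curr.next=prev(32) | reversed so far: 50 -> 32
Step 3: curr=8, set curr.next=prev(50) | reversed so far: 8 -> 50 -> 32
Step 4: curr=14, set curr.next=prev(8) | reversed so far: 14 -> 8 -> 50 -> 32
Step 5: curr=49, set curr.next=prev(14) | reversed so far: 49 -> 14 -> 8 -> 50 -> 32
Step 6: curr=20, set curr.next=prev(49) | reversed so far: 20 -> 49 -> 14 -> 8 -> 50 -> 32

20 -> 49 -> 14 -> 8 -> 50 -> 32 -> None


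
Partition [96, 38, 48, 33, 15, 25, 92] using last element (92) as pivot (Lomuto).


Pivot: 92
  38 <= 92: swap -> [38, 96, 48, 33, 15, 25, 92]
  48 <= 92: swap -> [38, 48, 96, 33, 15, 25, 92]
  33 <= 92: swap -> [38, 48, 33, 96, 15, 25, 92]
  15 <= 92: swap -> [38, 48, 33, 15, 96, 25, 92]
  25 <= 92: swap -> [38, 48, 33, 15, 25, 96, 92]
Place pivot at 5: [38, 48, 33, 15, 25, 92, 96]

Partitioned: [38, 48, 33, 15, 25, 92, 96]


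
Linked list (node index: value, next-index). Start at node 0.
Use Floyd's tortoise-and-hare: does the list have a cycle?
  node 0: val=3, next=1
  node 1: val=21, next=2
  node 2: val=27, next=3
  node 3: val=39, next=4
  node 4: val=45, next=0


Floyd's tortoise (slow, +1) and hare (fast, +2):
  init: slow=0, fast=0
  step 1: slow=1, fast=2
  step 2: slow=2, fast=4
  step 3: slow=3, fast=1
  step 4: slow=4, fast=3
  step 5: slow=0, fast=0
  slow == fast at node 0: cycle detected

Cycle: yes


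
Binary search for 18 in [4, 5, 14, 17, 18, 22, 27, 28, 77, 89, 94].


Step 1: lo=0, hi=10, mid=5, val=22
Step 2: lo=0, hi=4, mid=2, val=14
Step 3: lo=3, hi=4, mid=3, val=17
Step 4: lo=4, hi=4, mid=4, val=18

Found at index 4


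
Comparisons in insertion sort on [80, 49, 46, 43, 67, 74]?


Algorithm: insertion sort
Input: [80, 49, 46, 43, 67, 74]
Sorted: [43, 46, 49, 67, 74, 80]

10


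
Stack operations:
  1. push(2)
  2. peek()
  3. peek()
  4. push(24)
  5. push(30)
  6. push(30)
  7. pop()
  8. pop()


push(2) -> [2]
peek()->2
peek()->2
push(24) -> [2, 24]
push(30) -> [2, 24, 30]
push(30) -> [2, 24, 30, 30]
pop()->30, [2, 24, 30]
pop()->30, [2, 24]

Final stack: [2, 24]


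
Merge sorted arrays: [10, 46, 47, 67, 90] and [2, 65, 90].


Take 2 from B
Take 10 from A
Take 46 from A
Take 47 from A
Take 65 from B
Take 67 from A
Take 90 from A

Merged: [2, 10, 46, 47, 65, 67, 90, 90]


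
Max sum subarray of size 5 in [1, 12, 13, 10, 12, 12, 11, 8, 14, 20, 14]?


[0:5]: 48
[1:6]: 59
[2:7]: 58
[3:8]: 53
[4:9]: 57
[5:10]: 65
[6:11]: 67

Max: 67 at [6:11]


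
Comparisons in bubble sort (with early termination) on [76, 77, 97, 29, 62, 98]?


Algorithm: bubble sort (with early termination)
Input: [76, 77, 97, 29, 62, 98]
Sorted: [29, 62, 76, 77, 97, 98]

14


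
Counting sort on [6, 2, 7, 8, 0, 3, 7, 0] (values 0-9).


Input: [6, 2, 7, 8, 0, 3, 7, 0]
Counts: [2, 0, 1, 1, 0, 0, 1, 2, 1, 0]

Sorted: [0, 0, 2, 3, 6, 7, 7, 8]


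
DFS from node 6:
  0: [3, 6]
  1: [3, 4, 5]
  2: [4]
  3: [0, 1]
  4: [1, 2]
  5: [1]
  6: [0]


Visit 6, push [0]
Visit 0, push [3]
Visit 3, push [1]
Visit 1, push [5, 4]
Visit 4, push [2]
Visit 2, push []
Visit 5, push []

DFS order: [6, 0, 3, 1, 4, 2, 5]


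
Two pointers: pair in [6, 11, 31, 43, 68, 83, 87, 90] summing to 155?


lo=0(6)+hi=7(90)=96
lo=1(11)+hi=7(90)=101
lo=2(31)+hi=7(90)=121
lo=3(43)+hi=7(90)=133
lo=4(68)+hi=7(90)=158
lo=4(68)+hi=6(87)=155

Yes: 68+87=155


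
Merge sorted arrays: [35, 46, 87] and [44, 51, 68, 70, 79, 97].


Take 35 from A
Take 44 from B
Take 46 from A
Take 51 from B
Take 68 from B
Take 70 from B
Take 79 from B
Take 87 from A

Merged: [35, 44, 46, 51, 68, 70, 79, 87, 97]


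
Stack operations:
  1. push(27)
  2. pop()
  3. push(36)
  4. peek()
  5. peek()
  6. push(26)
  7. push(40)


push(27) -> [27]
pop()->27, []
push(36) -> [36]
peek()->36
peek()->36
push(26) -> [36, 26]
push(40) -> [36, 26, 40]

Final stack: [36, 26, 40]


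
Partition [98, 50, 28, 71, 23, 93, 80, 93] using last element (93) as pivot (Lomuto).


Pivot: 93
  50 <= 93: swap -> [50, 98, 28, 71, 23, 93, 80, 93]
  28 <= 93: swap -> [50, 28, 98, 71, 23, 93, 80, 93]
  71 <= 93: swap -> [50, 28, 71, 98, 23, 93, 80, 93]
  23 <= 93: swap -> [50, 28, 71, 23, 98, 93, 80, 93]
  93 <= 93: swap -> [50, 28, 71, 23, 93, 98, 80, 93]
  80 <= 93: swap -> [50, 28, 71, 23, 93, 80, 98, 93]
Place pivot at 6: [50, 28, 71, 23, 93, 80, 93, 98]

Partitioned: [50, 28, 71, 23, 93, 80, 93, 98]


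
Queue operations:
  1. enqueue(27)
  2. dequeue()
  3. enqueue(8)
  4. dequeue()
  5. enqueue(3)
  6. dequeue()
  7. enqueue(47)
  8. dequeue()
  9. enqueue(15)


enqueue(27) -> [27]
dequeue()->27, []
enqueue(8) -> [8]
dequeue()->8, []
enqueue(3) -> [3]
dequeue()->3, []
enqueue(47) -> [47]
dequeue()->47, []
enqueue(15) -> [15]

Final queue: [15]


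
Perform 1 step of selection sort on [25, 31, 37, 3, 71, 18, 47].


Initial: [25, 31, 37, 3, 71, 18, 47]
Step 1: min=3 at 3
  Swap: [3, 31, 37, 25, 71, 18, 47]

After 1 step: [3, 31, 37, 25, 71, 18, 47]


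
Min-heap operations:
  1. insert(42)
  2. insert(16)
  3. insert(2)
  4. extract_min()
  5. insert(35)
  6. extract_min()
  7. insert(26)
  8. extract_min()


insert(42) -> [42]
insert(16) -> [16, 42]
insert(2) -> [2, 42, 16]
extract_min()->2, [16, 42]
insert(35) -> [16, 42, 35]
extract_min()->16, [35, 42]
insert(26) -> [26, 42, 35]
extract_min()->26, [35, 42]

Final heap: [35, 42]


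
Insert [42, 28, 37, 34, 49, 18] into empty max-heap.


Insert 42: [42]
Insert 28: [42, 28]
Insert 37: [42, 28, 37]
Insert 34: [42, 34, 37, 28]
Insert 49: [49, 42, 37, 28, 34]
Insert 18: [49, 42, 37, 28, 34, 18]

Final heap: [49, 42, 37, 28, 34, 18]


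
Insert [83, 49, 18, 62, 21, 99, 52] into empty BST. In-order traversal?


Insert 83: root
Insert 49: L from 83
Insert 18: L from 83 -> L from 49
Insert 62: L from 83 -> R from 49
Insert 21: L from 83 -> L from 49 -> R from 18
Insert 99: R from 83
Insert 52: L from 83 -> R from 49 -> L from 62

In-order: [18, 21, 49, 52, 62, 83, 99]


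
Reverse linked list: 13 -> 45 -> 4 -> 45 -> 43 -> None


Step 1: curr=13, set curr.next=prev(None) | reversed so far: 13
Step 2: curr=45, set curr.next=prev(13) | reversed so far: 45 -> 13
Step 3: curr=4, set curr.next=prev(45) | reversed so far: 4 -> 45 -> 13
Step 4: curr=45, set curr.next=prev(4) | reversed so far: 45 -> 4 -> 45 -> 13
Step 5: curr=43, set curr.next=prev(45) | reversed so far: 43 -> 45 -> 4 -> 45 -> 13

43 -> 45 -> 4 -> 45 -> 13 -> None


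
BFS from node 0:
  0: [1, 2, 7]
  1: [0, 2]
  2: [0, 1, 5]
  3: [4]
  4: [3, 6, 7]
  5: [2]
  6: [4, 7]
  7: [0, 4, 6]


Visit 0, enqueue [1, 2, 7]
Visit 1, enqueue []
Visit 2, enqueue [5]
Visit 7, enqueue [4, 6]
Visit 5, enqueue []
Visit 4, enqueue [3]
Visit 6, enqueue []
Visit 3, enqueue []

BFS order: [0, 1, 2, 7, 5, 4, 6, 3]


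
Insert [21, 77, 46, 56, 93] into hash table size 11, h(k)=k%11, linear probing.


Insert 21: h=10 -> slot 10
Insert 77: h=0 -> slot 0
Insert 46: h=2 -> slot 2
Insert 56: h=1 -> slot 1
Insert 93: h=5 -> slot 5

Table: [77, 56, 46, None, None, 93, None, None, None, None, 21]


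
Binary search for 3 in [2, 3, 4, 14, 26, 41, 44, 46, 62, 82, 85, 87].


Step 1: lo=0, hi=11, mid=5, val=41
Step 2: lo=0, hi=4, mid=2, val=4
Step 3: lo=0, hi=1, mid=0, val=2
Step 4: lo=1, hi=1, mid=1, val=3

Found at index 1


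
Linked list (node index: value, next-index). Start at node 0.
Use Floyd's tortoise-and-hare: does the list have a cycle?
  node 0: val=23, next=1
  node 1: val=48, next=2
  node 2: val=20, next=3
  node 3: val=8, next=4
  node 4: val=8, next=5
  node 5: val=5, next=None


Floyd's tortoise (slow, +1) and hare (fast, +2):
  init: slow=0, fast=0
  step 1: slow=1, fast=2
  step 2: slow=2, fast=4
  step 3: fast 4->5->None, no cycle

Cycle: no


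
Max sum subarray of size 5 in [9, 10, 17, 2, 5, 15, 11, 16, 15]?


[0:5]: 43
[1:6]: 49
[2:7]: 50
[3:8]: 49
[4:9]: 62

Max: 62 at [4:9]


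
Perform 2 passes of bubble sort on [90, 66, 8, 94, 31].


Initial: [90, 66, 8, 94, 31]
Pass 1: [66, 8, 90, 31, 94] (3 swaps)
Pass 2: [8, 66, 31, 90, 94] (2 swaps)

After 2 passes: [8, 66, 31, 90, 94]


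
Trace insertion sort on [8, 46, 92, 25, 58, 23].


Initial: [8, 46, 92, 25, 58, 23]
Insert 46: [8, 46, 92, 25, 58, 23]
Insert 92: [8, 46, 92, 25, 58, 23]
Insert 25: [8, 25, 46, 92, 58, 23]
Insert 58: [8, 25, 46, 58, 92, 23]
Insert 23: [8, 23, 25, 46, 58, 92]

Sorted: [8, 23, 25, 46, 58, 92]


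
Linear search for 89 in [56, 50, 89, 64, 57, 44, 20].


i=0: 56!=89
i=1: 50!=89
i=2: 89==89 found!

Found at 2, 3 comps


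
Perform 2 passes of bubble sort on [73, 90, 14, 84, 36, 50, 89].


Initial: [73, 90, 14, 84, 36, 50, 89]
Pass 1: [73, 14, 84, 36, 50, 89, 90] (5 swaps)
Pass 2: [14, 73, 36, 50, 84, 89, 90] (3 swaps)

After 2 passes: [14, 73, 36, 50, 84, 89, 90]


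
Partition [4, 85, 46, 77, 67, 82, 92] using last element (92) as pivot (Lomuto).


Pivot: 92
  4 <= 92: advance i (no swap)
  85 <= 92: advance i (no swap)
  46 <= 92: advance i (no swap)
  77 <= 92: advance i (no swap)
  67 <= 92: advance i (no swap)
  82 <= 92: advance i (no swap)
Place pivot at 6: [4, 85, 46, 77, 67, 82, 92]

Partitioned: [4, 85, 46, 77, 67, 82, 92]


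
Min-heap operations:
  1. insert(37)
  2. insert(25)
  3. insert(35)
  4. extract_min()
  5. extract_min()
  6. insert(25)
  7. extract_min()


insert(37) -> [37]
insert(25) -> [25, 37]
insert(35) -> [25, 37, 35]
extract_min()->25, [35, 37]
extract_min()->35, [37]
insert(25) -> [25, 37]
extract_min()->25, [37]

Final heap: [37]


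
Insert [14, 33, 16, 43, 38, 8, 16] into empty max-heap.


Insert 14: [14]
Insert 33: [33, 14]
Insert 16: [33, 14, 16]
Insert 43: [43, 33, 16, 14]
Insert 38: [43, 38, 16, 14, 33]
Insert 8: [43, 38, 16, 14, 33, 8]
Insert 16: [43, 38, 16, 14, 33, 8, 16]

Final heap: [43, 38, 16, 14, 33, 8, 16]


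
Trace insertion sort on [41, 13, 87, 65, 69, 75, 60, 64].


Initial: [41, 13, 87, 65, 69, 75, 60, 64]
Insert 13: [13, 41, 87, 65, 69, 75, 60, 64]
Insert 87: [13, 41, 87, 65, 69, 75, 60, 64]
Insert 65: [13, 41, 65, 87, 69, 75, 60, 64]
Insert 69: [13, 41, 65, 69, 87, 75, 60, 64]
Insert 75: [13, 41, 65, 69, 75, 87, 60, 64]
Insert 60: [13, 41, 60, 65, 69, 75, 87, 64]
Insert 64: [13, 41, 60, 64, 65, 69, 75, 87]

Sorted: [13, 41, 60, 64, 65, 69, 75, 87]


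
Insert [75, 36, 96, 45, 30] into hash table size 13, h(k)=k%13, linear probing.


Insert 75: h=10 -> slot 10
Insert 36: h=10, 1 probes -> slot 11
Insert 96: h=5 -> slot 5
Insert 45: h=6 -> slot 6
Insert 30: h=4 -> slot 4

Table: [None, None, None, None, 30, 96, 45, None, None, None, 75, 36, None]


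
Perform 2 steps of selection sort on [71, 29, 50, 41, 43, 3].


Initial: [71, 29, 50, 41, 43, 3]
Step 1: min=3 at 5
  Swap: [3, 29, 50, 41, 43, 71]
Step 2: min=29 at 1
  Swap: [3, 29, 50, 41, 43, 71]

After 2 steps: [3, 29, 50, 41, 43, 71]


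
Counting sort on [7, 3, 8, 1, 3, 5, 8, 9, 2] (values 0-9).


Input: [7, 3, 8, 1, 3, 5, 8, 9, 2]
Counts: [0, 1, 1, 2, 0, 1, 0, 1, 2, 1]

Sorted: [1, 2, 3, 3, 5, 7, 8, 8, 9]


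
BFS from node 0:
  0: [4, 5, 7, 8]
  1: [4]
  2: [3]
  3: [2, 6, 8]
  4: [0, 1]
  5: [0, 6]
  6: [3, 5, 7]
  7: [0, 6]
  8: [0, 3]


Visit 0, enqueue [4, 5, 7, 8]
Visit 4, enqueue [1]
Visit 5, enqueue [6]
Visit 7, enqueue []
Visit 8, enqueue [3]
Visit 1, enqueue []
Visit 6, enqueue []
Visit 3, enqueue [2]
Visit 2, enqueue []

BFS order: [0, 4, 5, 7, 8, 1, 6, 3, 2]


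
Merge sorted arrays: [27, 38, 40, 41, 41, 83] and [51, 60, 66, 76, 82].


Take 27 from A
Take 38 from A
Take 40 from A
Take 41 from A
Take 41 from A
Take 51 from B
Take 60 from B
Take 66 from B
Take 76 from B
Take 82 from B

Merged: [27, 38, 40, 41, 41, 51, 60, 66, 76, 82, 83]


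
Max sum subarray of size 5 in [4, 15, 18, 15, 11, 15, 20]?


[0:5]: 63
[1:6]: 74
[2:7]: 79

Max: 79 at [2:7]


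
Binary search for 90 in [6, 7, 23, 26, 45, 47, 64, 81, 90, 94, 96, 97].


Step 1: lo=0, hi=11, mid=5, val=47
Step 2: lo=6, hi=11, mid=8, val=90

Found at index 8


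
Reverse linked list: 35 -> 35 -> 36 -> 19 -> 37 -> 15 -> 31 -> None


Step 1: curr=35, set curr.next=prev(None) | reversed so far: 35
Step 2: curr=35, set curr.next=prev(35) | reversed so far: 35 -> 35
Step 3: curr=36, set curr.next=prev(35) | reversed so far: 36 -> 35 -> 35
Step 4: curr=19, set curr.next=prev(36) | reversed so far: 19 -> 36 -> 35 -> 35
Step 5: curr=37, set curr.next=prev(19) | reversed so far: 37 -> 19 -> 36 -> 35 -> 35
Step 6: curr=15, set curr.next=prev(37) | reversed so far: 15 -> 37 -> 19 -> 36 -> 35 -> 35
Step 7: curr=31, set curr.next=prev(15) | reversed so far: 31 -> 15 -> 37 -> 19 -> 36 -> 35 -> 35

31 -> 15 -> 37 -> 19 -> 36 -> 35 -> 35 -> None


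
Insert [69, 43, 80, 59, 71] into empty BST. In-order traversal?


Insert 69: root
Insert 43: L from 69
Insert 80: R from 69
Insert 59: L from 69 -> R from 43
Insert 71: R from 69 -> L from 80

In-order: [43, 59, 69, 71, 80]


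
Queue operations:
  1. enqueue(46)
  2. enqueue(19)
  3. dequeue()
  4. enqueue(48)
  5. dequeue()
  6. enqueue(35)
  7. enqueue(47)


enqueue(46) -> [46]
enqueue(19) -> [46, 19]
dequeue()->46, [19]
enqueue(48) -> [19, 48]
dequeue()->19, [48]
enqueue(35) -> [48, 35]
enqueue(47) -> [48, 35, 47]

Final queue: [48, 35, 47]


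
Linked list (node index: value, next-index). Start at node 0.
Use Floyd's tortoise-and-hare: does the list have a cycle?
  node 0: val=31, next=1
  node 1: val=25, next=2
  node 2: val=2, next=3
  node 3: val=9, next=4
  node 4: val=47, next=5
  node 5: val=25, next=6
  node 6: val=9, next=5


Floyd's tortoise (slow, +1) and hare (fast, +2):
  init: slow=0, fast=0
  step 1: slow=1, fast=2
  step 2: slow=2, fast=4
  step 3: slow=3, fast=6
  step 4: slow=4, fast=6
  step 5: slow=5, fast=6
  step 6: slow=6, fast=6
  slow == fast at node 6: cycle detected

Cycle: yes


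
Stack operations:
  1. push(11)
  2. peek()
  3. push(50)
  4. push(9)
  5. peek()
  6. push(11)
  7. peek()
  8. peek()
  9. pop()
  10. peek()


push(11) -> [11]
peek()->11
push(50) -> [11, 50]
push(9) -> [11, 50, 9]
peek()->9
push(11) -> [11, 50, 9, 11]
peek()->11
peek()->11
pop()->11, [11, 50, 9]
peek()->9

Final stack: [11, 50, 9]


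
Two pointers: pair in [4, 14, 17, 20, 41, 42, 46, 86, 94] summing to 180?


lo=0(4)+hi=8(94)=98
lo=1(14)+hi=8(94)=108
lo=2(17)+hi=8(94)=111
lo=3(20)+hi=8(94)=114
lo=4(41)+hi=8(94)=135
lo=5(42)+hi=8(94)=136
lo=6(46)+hi=8(94)=140
lo=7(86)+hi=8(94)=180

Yes: 86+94=180


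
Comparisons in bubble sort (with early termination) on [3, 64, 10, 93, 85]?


Algorithm: bubble sort (with early termination)
Input: [3, 64, 10, 93, 85]
Sorted: [3, 10, 64, 85, 93]

7


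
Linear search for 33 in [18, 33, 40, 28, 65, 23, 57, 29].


i=0: 18!=33
i=1: 33==33 found!

Found at 1, 2 comps


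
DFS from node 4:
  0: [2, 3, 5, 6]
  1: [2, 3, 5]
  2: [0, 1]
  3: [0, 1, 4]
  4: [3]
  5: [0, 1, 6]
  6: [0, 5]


Visit 4, push [3]
Visit 3, push [1, 0]
Visit 0, push [6, 5, 2]
Visit 2, push [1]
Visit 1, push [5]
Visit 5, push [6]
Visit 6, push []

DFS order: [4, 3, 0, 2, 1, 5, 6]


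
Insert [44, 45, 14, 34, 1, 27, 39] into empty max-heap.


Insert 44: [44]
Insert 45: [45, 44]
Insert 14: [45, 44, 14]
Insert 34: [45, 44, 14, 34]
Insert 1: [45, 44, 14, 34, 1]
Insert 27: [45, 44, 27, 34, 1, 14]
Insert 39: [45, 44, 39, 34, 1, 14, 27]

Final heap: [45, 44, 39, 34, 1, 14, 27]


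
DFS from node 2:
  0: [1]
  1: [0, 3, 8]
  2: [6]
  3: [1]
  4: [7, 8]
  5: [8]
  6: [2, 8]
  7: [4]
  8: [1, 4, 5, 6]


Visit 2, push [6]
Visit 6, push [8]
Visit 8, push [5, 4, 1]
Visit 1, push [3, 0]
Visit 0, push []
Visit 3, push []
Visit 4, push [7]
Visit 7, push []
Visit 5, push []

DFS order: [2, 6, 8, 1, 0, 3, 4, 7, 5]


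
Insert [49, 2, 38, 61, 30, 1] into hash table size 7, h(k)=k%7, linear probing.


Insert 49: h=0 -> slot 0
Insert 2: h=2 -> slot 2
Insert 38: h=3 -> slot 3
Insert 61: h=5 -> slot 5
Insert 30: h=2, 2 probes -> slot 4
Insert 1: h=1 -> slot 1

Table: [49, 1, 2, 38, 30, 61, None]


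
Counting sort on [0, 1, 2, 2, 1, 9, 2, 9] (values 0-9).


Input: [0, 1, 2, 2, 1, 9, 2, 9]
Counts: [1, 2, 3, 0, 0, 0, 0, 0, 0, 2]

Sorted: [0, 1, 1, 2, 2, 2, 9, 9]


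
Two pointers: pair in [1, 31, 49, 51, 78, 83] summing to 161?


lo=0(1)+hi=5(83)=84
lo=1(31)+hi=5(83)=114
lo=2(49)+hi=5(83)=132
lo=3(51)+hi=5(83)=134
lo=4(78)+hi=5(83)=161

Yes: 78+83=161


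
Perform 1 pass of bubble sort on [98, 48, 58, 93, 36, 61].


Initial: [98, 48, 58, 93, 36, 61]
Pass 1: [48, 58, 93, 36, 61, 98] (5 swaps)

After 1 pass: [48, 58, 93, 36, 61, 98]


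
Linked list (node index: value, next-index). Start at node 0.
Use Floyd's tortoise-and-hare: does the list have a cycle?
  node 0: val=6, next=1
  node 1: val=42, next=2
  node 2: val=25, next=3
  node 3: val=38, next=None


Floyd's tortoise (slow, +1) and hare (fast, +2):
  init: slow=0, fast=0
  step 1: slow=1, fast=2
  step 2: fast 2->3->None, no cycle

Cycle: no


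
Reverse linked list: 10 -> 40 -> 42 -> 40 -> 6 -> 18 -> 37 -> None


Step 1: curr=10, set curr.next=prev(None) | reversed so far: 10
Step 2: curr=40, set curr.next=prev(10) | reversed so far: 40 -> 10
Step 3: curr=42, set curr.next=prev(40) | reversed so far: 42 -> 40 -> 10
Step 4: curr=40, set curr.next=prev(42) | reversed so far: 40 -> 42 -> 40 -> 10
Step 5: curr=6, set curr.next=prev(40) | reversed so far: 6 -> 40 -> 42 -> 40 -> 10
Step 6: curr=18, set curr.next=prev(6) | reversed so far: 18 -> 6 -> 40 -> 42 -> 40 -> 10
Step 7: curr=37, set curr.next=prev(18) | reversed so far: 37 -> 18 -> 6 -> 40 -> 42 -> 40 -> 10

37 -> 18 -> 6 -> 40 -> 42 -> 40 -> 10 -> None


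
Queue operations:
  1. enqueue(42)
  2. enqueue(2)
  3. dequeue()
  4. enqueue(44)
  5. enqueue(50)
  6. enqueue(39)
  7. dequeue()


enqueue(42) -> [42]
enqueue(2) -> [42, 2]
dequeue()->42, [2]
enqueue(44) -> [2, 44]
enqueue(50) -> [2, 44, 50]
enqueue(39) -> [2, 44, 50, 39]
dequeue()->2, [44, 50, 39]

Final queue: [44, 50, 39]


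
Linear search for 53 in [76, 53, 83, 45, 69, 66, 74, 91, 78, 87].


i=0: 76!=53
i=1: 53==53 found!

Found at 1, 2 comps


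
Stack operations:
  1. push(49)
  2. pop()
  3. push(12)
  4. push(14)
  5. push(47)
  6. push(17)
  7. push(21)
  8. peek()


push(49) -> [49]
pop()->49, []
push(12) -> [12]
push(14) -> [12, 14]
push(47) -> [12, 14, 47]
push(17) -> [12, 14, 47, 17]
push(21) -> [12, 14, 47, 17, 21]
peek()->21

Final stack: [12, 14, 47, 17, 21]


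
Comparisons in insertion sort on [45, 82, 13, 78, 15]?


Algorithm: insertion sort
Input: [45, 82, 13, 78, 15]
Sorted: [13, 15, 45, 78, 82]

9


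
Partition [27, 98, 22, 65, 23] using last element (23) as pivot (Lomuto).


Pivot: 23
  22 <= 23: swap -> [22, 98, 27, 65, 23]
Place pivot at 1: [22, 23, 27, 65, 98]

Partitioned: [22, 23, 27, 65, 98]


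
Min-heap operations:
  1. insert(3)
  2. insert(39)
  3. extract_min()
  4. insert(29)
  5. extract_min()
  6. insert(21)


insert(3) -> [3]
insert(39) -> [3, 39]
extract_min()->3, [39]
insert(29) -> [29, 39]
extract_min()->29, [39]
insert(21) -> [21, 39]

Final heap: [21, 39]


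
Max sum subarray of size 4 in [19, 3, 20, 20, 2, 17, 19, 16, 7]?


[0:4]: 62
[1:5]: 45
[2:6]: 59
[3:7]: 58
[4:8]: 54
[5:9]: 59

Max: 62 at [0:4]


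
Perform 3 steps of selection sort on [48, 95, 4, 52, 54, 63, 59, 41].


Initial: [48, 95, 4, 52, 54, 63, 59, 41]
Step 1: min=4 at 2
  Swap: [4, 95, 48, 52, 54, 63, 59, 41]
Step 2: min=41 at 7
  Swap: [4, 41, 48, 52, 54, 63, 59, 95]
Step 3: min=48 at 2
  Swap: [4, 41, 48, 52, 54, 63, 59, 95]

After 3 steps: [4, 41, 48, 52, 54, 63, 59, 95]


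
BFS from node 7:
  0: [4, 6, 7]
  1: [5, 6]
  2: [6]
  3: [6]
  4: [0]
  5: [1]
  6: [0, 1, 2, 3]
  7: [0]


Visit 7, enqueue [0]
Visit 0, enqueue [4, 6]
Visit 4, enqueue []
Visit 6, enqueue [1, 2, 3]
Visit 1, enqueue [5]
Visit 2, enqueue []
Visit 3, enqueue []
Visit 5, enqueue []

BFS order: [7, 0, 4, 6, 1, 2, 3, 5]


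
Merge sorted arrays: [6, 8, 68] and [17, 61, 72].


Take 6 from A
Take 8 from A
Take 17 from B
Take 61 from B
Take 68 from A

Merged: [6, 8, 17, 61, 68, 72]


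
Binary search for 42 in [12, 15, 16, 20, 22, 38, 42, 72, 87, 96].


Step 1: lo=0, hi=9, mid=4, val=22
Step 2: lo=5, hi=9, mid=7, val=72
Step 3: lo=5, hi=6, mid=5, val=38
Step 4: lo=6, hi=6, mid=6, val=42

Found at index 6


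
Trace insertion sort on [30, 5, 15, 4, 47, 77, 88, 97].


Initial: [30, 5, 15, 4, 47, 77, 88, 97]
Insert 5: [5, 30, 15, 4, 47, 77, 88, 97]
Insert 15: [5, 15, 30, 4, 47, 77, 88, 97]
Insert 4: [4, 5, 15, 30, 47, 77, 88, 97]
Insert 47: [4, 5, 15, 30, 47, 77, 88, 97]
Insert 77: [4, 5, 15, 30, 47, 77, 88, 97]
Insert 88: [4, 5, 15, 30, 47, 77, 88, 97]
Insert 97: [4, 5, 15, 30, 47, 77, 88, 97]

Sorted: [4, 5, 15, 30, 47, 77, 88, 97]


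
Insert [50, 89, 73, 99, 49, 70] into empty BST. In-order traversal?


Insert 50: root
Insert 89: R from 50
Insert 73: R from 50 -> L from 89
Insert 99: R from 50 -> R from 89
Insert 49: L from 50
Insert 70: R from 50 -> L from 89 -> L from 73

In-order: [49, 50, 70, 73, 89, 99]


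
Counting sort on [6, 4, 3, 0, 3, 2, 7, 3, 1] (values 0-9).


Input: [6, 4, 3, 0, 3, 2, 7, 3, 1]
Counts: [1, 1, 1, 3, 1, 0, 1, 1, 0, 0]

Sorted: [0, 1, 2, 3, 3, 3, 4, 6, 7]


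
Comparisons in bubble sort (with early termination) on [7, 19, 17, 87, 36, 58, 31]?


Algorithm: bubble sort (with early termination)
Input: [7, 19, 17, 87, 36, 58, 31]
Sorted: [7, 17, 19, 31, 36, 58, 87]

18


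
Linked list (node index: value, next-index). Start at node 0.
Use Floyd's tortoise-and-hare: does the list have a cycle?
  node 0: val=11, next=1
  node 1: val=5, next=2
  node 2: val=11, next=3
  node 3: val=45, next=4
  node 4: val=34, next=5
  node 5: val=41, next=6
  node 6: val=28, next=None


Floyd's tortoise (slow, +1) and hare (fast, +2):
  init: slow=0, fast=0
  step 1: slow=1, fast=2
  step 2: slow=2, fast=4
  step 3: slow=3, fast=6
  step 4: fast -> None, no cycle

Cycle: no


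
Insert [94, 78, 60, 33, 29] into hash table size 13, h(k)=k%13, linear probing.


Insert 94: h=3 -> slot 3
Insert 78: h=0 -> slot 0
Insert 60: h=8 -> slot 8
Insert 33: h=7 -> slot 7
Insert 29: h=3, 1 probes -> slot 4

Table: [78, None, None, 94, 29, None, None, 33, 60, None, None, None, None]


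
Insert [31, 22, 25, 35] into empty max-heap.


Insert 31: [31]
Insert 22: [31, 22]
Insert 25: [31, 22, 25]
Insert 35: [35, 31, 25, 22]

Final heap: [35, 31, 25, 22]


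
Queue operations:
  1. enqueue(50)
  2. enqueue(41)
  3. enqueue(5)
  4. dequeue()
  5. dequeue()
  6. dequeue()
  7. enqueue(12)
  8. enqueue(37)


enqueue(50) -> [50]
enqueue(41) -> [50, 41]
enqueue(5) -> [50, 41, 5]
dequeue()->50, [41, 5]
dequeue()->41, [5]
dequeue()->5, []
enqueue(12) -> [12]
enqueue(37) -> [12, 37]

Final queue: [12, 37]


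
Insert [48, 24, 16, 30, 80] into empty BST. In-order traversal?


Insert 48: root
Insert 24: L from 48
Insert 16: L from 48 -> L from 24
Insert 30: L from 48 -> R from 24
Insert 80: R from 48

In-order: [16, 24, 30, 48, 80]


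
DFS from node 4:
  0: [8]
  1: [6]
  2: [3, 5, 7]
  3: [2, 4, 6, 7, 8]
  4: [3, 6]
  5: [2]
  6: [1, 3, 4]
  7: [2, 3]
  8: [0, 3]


Visit 4, push [6, 3]
Visit 3, push [8, 7, 6, 2]
Visit 2, push [7, 5]
Visit 5, push []
Visit 7, push []
Visit 6, push [1]
Visit 1, push []
Visit 8, push [0]
Visit 0, push []

DFS order: [4, 3, 2, 5, 7, 6, 1, 8, 0]


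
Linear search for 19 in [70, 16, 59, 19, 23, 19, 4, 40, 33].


i=0: 70!=19
i=1: 16!=19
i=2: 59!=19
i=3: 19==19 found!

Found at 3, 4 comps


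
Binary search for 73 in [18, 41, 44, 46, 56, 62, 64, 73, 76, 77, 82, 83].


Step 1: lo=0, hi=11, mid=5, val=62
Step 2: lo=6, hi=11, mid=8, val=76
Step 3: lo=6, hi=7, mid=6, val=64
Step 4: lo=7, hi=7, mid=7, val=73

Found at index 7


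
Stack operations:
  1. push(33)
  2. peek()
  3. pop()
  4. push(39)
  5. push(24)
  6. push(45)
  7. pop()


push(33) -> [33]
peek()->33
pop()->33, []
push(39) -> [39]
push(24) -> [39, 24]
push(45) -> [39, 24, 45]
pop()->45, [39, 24]

Final stack: [39, 24]


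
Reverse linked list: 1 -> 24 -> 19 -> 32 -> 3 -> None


Step 1: curr=1, set curr.next=prev(None) | reversed so far: 1
Step 2: curr=24, set curr.next=prev(1) | reversed so far: 24 -> 1
Step 3: curr=19, set curr.next=prev(24) | reversed so far: 19 -> 24 -> 1
Step 4: curr=32, set curr.next=prev(19) | reversed so far: 32 -> 19 -> 24 -> 1
Step 5: curr=3, set curr.next=prev(32) | reversed so far: 3 -> 32 -> 19 -> 24 -> 1

3 -> 32 -> 19 -> 24 -> 1 -> None


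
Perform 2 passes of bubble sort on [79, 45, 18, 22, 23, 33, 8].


Initial: [79, 45, 18, 22, 23, 33, 8]
Pass 1: [45, 18, 22, 23, 33, 8, 79] (6 swaps)
Pass 2: [18, 22, 23, 33, 8, 45, 79] (5 swaps)

After 2 passes: [18, 22, 23, 33, 8, 45, 79]


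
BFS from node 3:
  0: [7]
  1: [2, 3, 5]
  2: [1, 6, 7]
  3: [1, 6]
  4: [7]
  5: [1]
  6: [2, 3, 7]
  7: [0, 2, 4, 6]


Visit 3, enqueue [1, 6]
Visit 1, enqueue [2, 5]
Visit 6, enqueue [7]
Visit 2, enqueue []
Visit 5, enqueue []
Visit 7, enqueue [0, 4]
Visit 0, enqueue []
Visit 4, enqueue []

BFS order: [3, 1, 6, 2, 5, 7, 0, 4]


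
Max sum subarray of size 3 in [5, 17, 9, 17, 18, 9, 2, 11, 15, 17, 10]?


[0:3]: 31
[1:4]: 43
[2:5]: 44
[3:6]: 44
[4:7]: 29
[5:8]: 22
[6:9]: 28
[7:10]: 43
[8:11]: 42

Max: 44 at [2:5]


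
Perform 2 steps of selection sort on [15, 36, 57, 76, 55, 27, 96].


Initial: [15, 36, 57, 76, 55, 27, 96]
Step 1: min=15 at 0
  Swap: [15, 36, 57, 76, 55, 27, 96]
Step 2: min=27 at 5
  Swap: [15, 27, 57, 76, 55, 36, 96]

After 2 steps: [15, 27, 57, 76, 55, 36, 96]


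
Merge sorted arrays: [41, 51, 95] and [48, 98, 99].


Take 41 from A
Take 48 from B
Take 51 from A
Take 95 from A

Merged: [41, 48, 51, 95, 98, 99]


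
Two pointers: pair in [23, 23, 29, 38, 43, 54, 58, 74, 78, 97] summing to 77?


lo=0(23)+hi=9(97)=120
lo=0(23)+hi=8(78)=101
lo=0(23)+hi=7(74)=97
lo=0(23)+hi=6(58)=81
lo=0(23)+hi=5(54)=77

Yes: 23+54=77


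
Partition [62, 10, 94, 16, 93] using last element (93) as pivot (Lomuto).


Pivot: 93
  62 <= 93: advance i (no swap)
  10 <= 93: advance i (no swap)
  16 <= 93: swap -> [62, 10, 16, 94, 93]
Place pivot at 3: [62, 10, 16, 93, 94]

Partitioned: [62, 10, 16, 93, 94]


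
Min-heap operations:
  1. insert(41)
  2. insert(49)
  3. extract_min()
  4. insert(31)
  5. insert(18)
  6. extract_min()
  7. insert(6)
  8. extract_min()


insert(41) -> [41]
insert(49) -> [41, 49]
extract_min()->41, [49]
insert(31) -> [31, 49]
insert(18) -> [18, 49, 31]
extract_min()->18, [31, 49]
insert(6) -> [6, 49, 31]
extract_min()->6, [31, 49]

Final heap: [31, 49]


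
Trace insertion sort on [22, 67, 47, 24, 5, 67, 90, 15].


Initial: [22, 67, 47, 24, 5, 67, 90, 15]
Insert 67: [22, 67, 47, 24, 5, 67, 90, 15]
Insert 47: [22, 47, 67, 24, 5, 67, 90, 15]
Insert 24: [22, 24, 47, 67, 5, 67, 90, 15]
Insert 5: [5, 22, 24, 47, 67, 67, 90, 15]
Insert 67: [5, 22, 24, 47, 67, 67, 90, 15]
Insert 90: [5, 22, 24, 47, 67, 67, 90, 15]
Insert 15: [5, 15, 22, 24, 47, 67, 67, 90]

Sorted: [5, 15, 22, 24, 47, 67, 67, 90]


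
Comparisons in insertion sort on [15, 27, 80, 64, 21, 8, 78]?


Algorithm: insertion sort
Input: [15, 27, 80, 64, 21, 8, 78]
Sorted: [8, 15, 21, 27, 64, 78, 80]

15


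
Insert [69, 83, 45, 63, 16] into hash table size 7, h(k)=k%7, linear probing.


Insert 69: h=6 -> slot 6
Insert 83: h=6, 1 probes -> slot 0
Insert 45: h=3 -> slot 3
Insert 63: h=0, 1 probes -> slot 1
Insert 16: h=2 -> slot 2

Table: [83, 63, 16, 45, None, None, 69]


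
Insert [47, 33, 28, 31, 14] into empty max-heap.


Insert 47: [47]
Insert 33: [47, 33]
Insert 28: [47, 33, 28]
Insert 31: [47, 33, 28, 31]
Insert 14: [47, 33, 28, 31, 14]

Final heap: [47, 33, 28, 31, 14]


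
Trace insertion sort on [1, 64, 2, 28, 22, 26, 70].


Initial: [1, 64, 2, 28, 22, 26, 70]
Insert 64: [1, 64, 2, 28, 22, 26, 70]
Insert 2: [1, 2, 64, 28, 22, 26, 70]
Insert 28: [1, 2, 28, 64, 22, 26, 70]
Insert 22: [1, 2, 22, 28, 64, 26, 70]
Insert 26: [1, 2, 22, 26, 28, 64, 70]
Insert 70: [1, 2, 22, 26, 28, 64, 70]

Sorted: [1, 2, 22, 26, 28, 64, 70]


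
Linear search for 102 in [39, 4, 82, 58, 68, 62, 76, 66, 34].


i=0: 39!=102
i=1: 4!=102
i=2: 82!=102
i=3: 58!=102
i=4: 68!=102
i=5: 62!=102
i=6: 76!=102
i=7: 66!=102
i=8: 34!=102

Not found, 9 comps


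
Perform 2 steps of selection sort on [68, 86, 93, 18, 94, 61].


Initial: [68, 86, 93, 18, 94, 61]
Step 1: min=18 at 3
  Swap: [18, 86, 93, 68, 94, 61]
Step 2: min=61 at 5
  Swap: [18, 61, 93, 68, 94, 86]

After 2 steps: [18, 61, 93, 68, 94, 86]


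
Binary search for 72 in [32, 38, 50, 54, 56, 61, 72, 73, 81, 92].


Step 1: lo=0, hi=9, mid=4, val=56
Step 2: lo=5, hi=9, mid=7, val=73
Step 3: lo=5, hi=6, mid=5, val=61
Step 4: lo=6, hi=6, mid=6, val=72

Found at index 6


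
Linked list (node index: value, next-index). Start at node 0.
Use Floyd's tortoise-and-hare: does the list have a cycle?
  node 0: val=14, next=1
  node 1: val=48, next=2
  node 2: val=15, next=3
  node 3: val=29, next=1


Floyd's tortoise (slow, +1) and hare (fast, +2):
  init: slow=0, fast=0
  step 1: slow=1, fast=2
  step 2: slow=2, fast=1
  step 3: slow=3, fast=3
  slow == fast at node 3: cycle detected

Cycle: yes


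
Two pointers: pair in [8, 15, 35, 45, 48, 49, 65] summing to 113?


lo=0(8)+hi=6(65)=73
lo=1(15)+hi=6(65)=80
lo=2(35)+hi=6(65)=100
lo=3(45)+hi=6(65)=110
lo=4(48)+hi=6(65)=113

Yes: 48+65=113


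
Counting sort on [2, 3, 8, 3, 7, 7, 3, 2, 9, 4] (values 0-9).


Input: [2, 3, 8, 3, 7, 7, 3, 2, 9, 4]
Counts: [0, 0, 2, 3, 1, 0, 0, 2, 1, 1]

Sorted: [2, 2, 3, 3, 3, 4, 7, 7, 8, 9]


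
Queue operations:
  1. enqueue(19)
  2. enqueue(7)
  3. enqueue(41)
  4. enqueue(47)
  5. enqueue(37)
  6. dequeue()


enqueue(19) -> [19]
enqueue(7) -> [19, 7]
enqueue(41) -> [19, 7, 41]
enqueue(47) -> [19, 7, 41, 47]
enqueue(37) -> [19, 7, 41, 47, 37]
dequeue()->19, [7, 41, 47, 37]

Final queue: [7, 41, 47, 37]


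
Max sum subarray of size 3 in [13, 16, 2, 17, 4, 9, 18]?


[0:3]: 31
[1:4]: 35
[2:5]: 23
[3:6]: 30
[4:7]: 31

Max: 35 at [1:4]


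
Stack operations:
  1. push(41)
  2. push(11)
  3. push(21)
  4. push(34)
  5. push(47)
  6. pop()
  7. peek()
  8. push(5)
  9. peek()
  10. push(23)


push(41) -> [41]
push(11) -> [41, 11]
push(21) -> [41, 11, 21]
push(34) -> [41, 11, 21, 34]
push(47) -> [41, 11, 21, 34, 47]
pop()->47, [41, 11, 21, 34]
peek()->34
push(5) -> [41, 11, 21, 34, 5]
peek()->5
push(23) -> [41, 11, 21, 34, 5, 23]

Final stack: [41, 11, 21, 34, 5, 23]


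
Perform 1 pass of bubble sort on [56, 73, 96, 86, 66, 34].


Initial: [56, 73, 96, 86, 66, 34]
Pass 1: [56, 73, 86, 66, 34, 96] (3 swaps)

After 1 pass: [56, 73, 86, 66, 34, 96]


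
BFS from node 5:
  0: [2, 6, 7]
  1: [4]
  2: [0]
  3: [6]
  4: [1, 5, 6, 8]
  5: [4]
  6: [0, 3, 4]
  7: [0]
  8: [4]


Visit 5, enqueue [4]
Visit 4, enqueue [1, 6, 8]
Visit 1, enqueue []
Visit 6, enqueue [0, 3]
Visit 8, enqueue []
Visit 0, enqueue [2, 7]
Visit 3, enqueue []
Visit 2, enqueue []
Visit 7, enqueue []

BFS order: [5, 4, 1, 6, 8, 0, 3, 2, 7]


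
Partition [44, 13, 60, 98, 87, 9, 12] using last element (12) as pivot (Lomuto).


Pivot: 12
  9 <= 12: swap -> [9, 13, 60, 98, 87, 44, 12]
Place pivot at 1: [9, 12, 60, 98, 87, 44, 13]

Partitioned: [9, 12, 60, 98, 87, 44, 13]


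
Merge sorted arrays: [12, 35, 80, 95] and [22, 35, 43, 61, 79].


Take 12 from A
Take 22 from B
Take 35 from A
Take 35 from B
Take 43 from B
Take 61 from B
Take 79 from B

Merged: [12, 22, 35, 35, 43, 61, 79, 80, 95]


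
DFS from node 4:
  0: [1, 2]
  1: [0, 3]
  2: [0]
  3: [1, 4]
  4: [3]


Visit 4, push [3]
Visit 3, push [1]
Visit 1, push [0]
Visit 0, push [2]
Visit 2, push []

DFS order: [4, 3, 1, 0, 2]


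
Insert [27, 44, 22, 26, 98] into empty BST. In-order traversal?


Insert 27: root
Insert 44: R from 27
Insert 22: L from 27
Insert 26: L from 27 -> R from 22
Insert 98: R from 27 -> R from 44

In-order: [22, 26, 27, 44, 98]


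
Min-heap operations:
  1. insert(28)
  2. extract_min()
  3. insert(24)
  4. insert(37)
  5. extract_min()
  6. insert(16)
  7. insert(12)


insert(28) -> [28]
extract_min()->28, []
insert(24) -> [24]
insert(37) -> [24, 37]
extract_min()->24, [37]
insert(16) -> [16, 37]
insert(12) -> [12, 37, 16]

Final heap: [12, 37, 16]


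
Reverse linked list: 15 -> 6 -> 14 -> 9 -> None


Step 1: curr=15, set curr.next=prev(None) | reversed so far: 15
Step 2: curr=6, set curr.next=prev(15) | reversed so far: 6 -> 15
Step 3: curr=14, set curr.next=prev(6) | reversed so far: 14 -> 6 -> 15
Step 4: curr=9, set curr.next=prev(14) | reversed so far: 9 -> 14 -> 6 -> 15

9 -> 14 -> 6 -> 15 -> None


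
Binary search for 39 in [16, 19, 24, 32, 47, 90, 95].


Step 1: lo=0, hi=6, mid=3, val=32
Step 2: lo=4, hi=6, mid=5, val=90
Step 3: lo=4, hi=4, mid=4, val=47

Not found


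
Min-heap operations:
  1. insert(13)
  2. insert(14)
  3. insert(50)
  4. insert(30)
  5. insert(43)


insert(13) -> [13]
insert(14) -> [13, 14]
insert(50) -> [13, 14, 50]
insert(30) -> [13, 14, 50, 30]
insert(43) -> [13, 14, 50, 30, 43]

Final heap: [13, 14, 50, 30, 43]


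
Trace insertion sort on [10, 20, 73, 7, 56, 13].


Initial: [10, 20, 73, 7, 56, 13]
Insert 20: [10, 20, 73, 7, 56, 13]
Insert 73: [10, 20, 73, 7, 56, 13]
Insert 7: [7, 10, 20, 73, 56, 13]
Insert 56: [7, 10, 20, 56, 73, 13]
Insert 13: [7, 10, 13, 20, 56, 73]

Sorted: [7, 10, 13, 20, 56, 73]


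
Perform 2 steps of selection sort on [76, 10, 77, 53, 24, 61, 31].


Initial: [76, 10, 77, 53, 24, 61, 31]
Step 1: min=10 at 1
  Swap: [10, 76, 77, 53, 24, 61, 31]
Step 2: min=24 at 4
  Swap: [10, 24, 77, 53, 76, 61, 31]

After 2 steps: [10, 24, 77, 53, 76, 61, 31]


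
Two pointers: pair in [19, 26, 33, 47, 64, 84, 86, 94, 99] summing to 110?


lo=0(19)+hi=8(99)=118
lo=0(19)+hi=7(94)=113
lo=0(19)+hi=6(86)=105
lo=1(26)+hi=6(86)=112
lo=1(26)+hi=5(84)=110

Yes: 26+84=110


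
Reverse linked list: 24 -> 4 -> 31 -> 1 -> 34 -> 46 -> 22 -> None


Step 1: curr=24, set curr.next=prev(None) | reversed so far: 24
Step 2: curr=4, set curr.next=prev(24) | reversed so far: 4 -> 24
Step 3: curr=31, set curr.next=prev(4) | reversed so far: 31 -> 4 -> 24
Step 4: curr=1, set curr.next=prev(31) | reversed so far: 1 -> 31 -> 4 -> 24
Step 5: curr=34, set curr.next=prev(1) | reversed so far: 34 -> 1 -> 31 -> 4 -> 24
Step 6: curr=46, set curr.next=prev(34) | reversed so far: 46 -> 34 -> 1 -> 31 -> 4 -> 24
Step 7: curr=22, set curr.next=prev(46) | reversed so far: 22 -> 46 -> 34 -> 1 -> 31 -> 4 -> 24

22 -> 46 -> 34 -> 1 -> 31 -> 4 -> 24 -> None


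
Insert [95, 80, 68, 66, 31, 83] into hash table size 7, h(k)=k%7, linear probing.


Insert 95: h=4 -> slot 4
Insert 80: h=3 -> slot 3
Insert 68: h=5 -> slot 5
Insert 66: h=3, 3 probes -> slot 6
Insert 31: h=3, 4 probes -> slot 0
Insert 83: h=6, 2 probes -> slot 1

Table: [31, 83, None, 80, 95, 68, 66]


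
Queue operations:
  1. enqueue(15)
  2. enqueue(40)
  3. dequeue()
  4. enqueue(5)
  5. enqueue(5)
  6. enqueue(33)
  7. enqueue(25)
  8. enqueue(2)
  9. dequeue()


enqueue(15) -> [15]
enqueue(40) -> [15, 40]
dequeue()->15, [40]
enqueue(5) -> [40, 5]
enqueue(5) -> [40, 5, 5]
enqueue(33) -> [40, 5, 5, 33]
enqueue(25) -> [40, 5, 5, 33, 25]
enqueue(2) -> [40, 5, 5, 33, 25, 2]
dequeue()->40, [5, 5, 33, 25, 2]

Final queue: [5, 5, 33, 25, 2]


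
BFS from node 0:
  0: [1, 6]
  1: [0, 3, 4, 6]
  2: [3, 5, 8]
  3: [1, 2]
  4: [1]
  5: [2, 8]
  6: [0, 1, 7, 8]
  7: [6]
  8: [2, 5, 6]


Visit 0, enqueue [1, 6]
Visit 1, enqueue [3, 4]
Visit 6, enqueue [7, 8]
Visit 3, enqueue [2]
Visit 4, enqueue []
Visit 7, enqueue []
Visit 8, enqueue [5]
Visit 2, enqueue []
Visit 5, enqueue []

BFS order: [0, 1, 6, 3, 4, 7, 8, 2, 5]


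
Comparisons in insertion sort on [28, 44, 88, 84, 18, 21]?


Algorithm: insertion sort
Input: [28, 44, 88, 84, 18, 21]
Sorted: [18, 21, 28, 44, 84, 88]

13


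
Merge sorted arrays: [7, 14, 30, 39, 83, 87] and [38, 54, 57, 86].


Take 7 from A
Take 14 from A
Take 30 from A
Take 38 from B
Take 39 from A
Take 54 from B
Take 57 from B
Take 83 from A
Take 86 from B

Merged: [7, 14, 30, 38, 39, 54, 57, 83, 86, 87]


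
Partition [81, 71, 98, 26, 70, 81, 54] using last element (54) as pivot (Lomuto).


Pivot: 54
  26 <= 54: swap -> [26, 71, 98, 81, 70, 81, 54]
Place pivot at 1: [26, 54, 98, 81, 70, 81, 71]

Partitioned: [26, 54, 98, 81, 70, 81, 71]


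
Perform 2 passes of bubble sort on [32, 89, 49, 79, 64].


Initial: [32, 89, 49, 79, 64]
Pass 1: [32, 49, 79, 64, 89] (3 swaps)
Pass 2: [32, 49, 64, 79, 89] (1 swaps)

After 2 passes: [32, 49, 64, 79, 89]


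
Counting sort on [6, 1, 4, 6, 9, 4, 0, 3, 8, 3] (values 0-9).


Input: [6, 1, 4, 6, 9, 4, 0, 3, 8, 3]
Counts: [1, 1, 0, 2, 2, 0, 2, 0, 1, 1]

Sorted: [0, 1, 3, 3, 4, 4, 6, 6, 8, 9]


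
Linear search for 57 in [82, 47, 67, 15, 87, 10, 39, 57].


i=0: 82!=57
i=1: 47!=57
i=2: 67!=57
i=3: 15!=57
i=4: 87!=57
i=5: 10!=57
i=6: 39!=57
i=7: 57==57 found!

Found at 7, 8 comps


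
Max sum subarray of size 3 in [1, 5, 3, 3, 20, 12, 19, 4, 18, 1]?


[0:3]: 9
[1:4]: 11
[2:5]: 26
[3:6]: 35
[4:7]: 51
[5:8]: 35
[6:9]: 41
[7:10]: 23

Max: 51 at [4:7]


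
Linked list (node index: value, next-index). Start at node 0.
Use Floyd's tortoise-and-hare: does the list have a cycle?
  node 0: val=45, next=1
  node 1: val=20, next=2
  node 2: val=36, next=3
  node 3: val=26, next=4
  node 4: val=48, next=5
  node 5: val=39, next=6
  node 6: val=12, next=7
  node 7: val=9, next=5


Floyd's tortoise (slow, +1) and hare (fast, +2):
  init: slow=0, fast=0
  step 1: slow=1, fast=2
  step 2: slow=2, fast=4
  step 3: slow=3, fast=6
  step 4: slow=4, fast=5
  step 5: slow=5, fast=7
  step 6: slow=6, fast=6
  slow == fast at node 6: cycle detected

Cycle: yes


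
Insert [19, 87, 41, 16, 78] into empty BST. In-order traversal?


Insert 19: root
Insert 87: R from 19
Insert 41: R from 19 -> L from 87
Insert 16: L from 19
Insert 78: R from 19 -> L from 87 -> R from 41

In-order: [16, 19, 41, 78, 87]


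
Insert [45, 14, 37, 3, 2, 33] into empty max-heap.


Insert 45: [45]
Insert 14: [45, 14]
Insert 37: [45, 14, 37]
Insert 3: [45, 14, 37, 3]
Insert 2: [45, 14, 37, 3, 2]
Insert 33: [45, 14, 37, 3, 2, 33]

Final heap: [45, 14, 37, 3, 2, 33]


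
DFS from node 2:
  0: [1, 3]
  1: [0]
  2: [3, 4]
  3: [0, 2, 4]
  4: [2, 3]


Visit 2, push [4, 3]
Visit 3, push [4, 0]
Visit 0, push [1]
Visit 1, push []
Visit 4, push []

DFS order: [2, 3, 0, 1, 4]


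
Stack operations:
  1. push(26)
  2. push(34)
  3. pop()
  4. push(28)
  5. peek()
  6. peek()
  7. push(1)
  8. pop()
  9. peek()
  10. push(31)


push(26) -> [26]
push(34) -> [26, 34]
pop()->34, [26]
push(28) -> [26, 28]
peek()->28
peek()->28
push(1) -> [26, 28, 1]
pop()->1, [26, 28]
peek()->28
push(31) -> [26, 28, 31]

Final stack: [26, 28, 31]


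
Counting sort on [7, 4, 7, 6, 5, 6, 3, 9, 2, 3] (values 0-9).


Input: [7, 4, 7, 6, 5, 6, 3, 9, 2, 3]
Counts: [0, 0, 1, 2, 1, 1, 2, 2, 0, 1]

Sorted: [2, 3, 3, 4, 5, 6, 6, 7, 7, 9]


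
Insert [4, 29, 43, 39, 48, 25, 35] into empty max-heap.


Insert 4: [4]
Insert 29: [29, 4]
Insert 43: [43, 4, 29]
Insert 39: [43, 39, 29, 4]
Insert 48: [48, 43, 29, 4, 39]
Insert 25: [48, 43, 29, 4, 39, 25]
Insert 35: [48, 43, 35, 4, 39, 25, 29]

Final heap: [48, 43, 35, 4, 39, 25, 29]


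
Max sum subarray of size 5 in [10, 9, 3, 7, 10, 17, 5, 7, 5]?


[0:5]: 39
[1:6]: 46
[2:7]: 42
[3:8]: 46
[4:9]: 44

Max: 46 at [1:6]


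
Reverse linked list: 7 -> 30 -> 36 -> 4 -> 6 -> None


Step 1: curr=7, set curr.next=prev(None) | reversed so far: 7
Step 2: curr=30, set curr.next=prev(7) | reversed so far: 30 -> 7
Step 3: curr=36, set curr.next=prev(30) | reversed so far: 36 -> 30 -> 7
Step 4: curr=4, set curr.next=prev(36) | reversed so far: 4 -> 36 -> 30 -> 7
Step 5: curr=6, set curr.next=prev(4) | reversed so far: 6 -> 4 -> 36 -> 30 -> 7

6 -> 4 -> 36 -> 30 -> 7 -> None
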